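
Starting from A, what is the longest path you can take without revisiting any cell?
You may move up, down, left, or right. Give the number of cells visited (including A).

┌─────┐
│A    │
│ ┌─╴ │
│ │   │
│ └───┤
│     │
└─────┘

Finding longest simple path using DFS:
Start: (0, 0)
Longest path visits 5 cells
Path: A → down → down → right → right

Solution:

┌─────┐
│A    │
│ ┌─╴ │
│↓│   │
│ └───┤
│↳ → B│
└─────┘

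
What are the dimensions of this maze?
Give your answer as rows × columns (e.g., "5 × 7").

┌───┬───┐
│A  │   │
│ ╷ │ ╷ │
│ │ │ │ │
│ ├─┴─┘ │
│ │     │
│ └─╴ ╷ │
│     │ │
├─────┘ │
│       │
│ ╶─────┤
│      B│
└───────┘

Counting the maze dimensions:
Rows (vertical): 6
Columns (horizontal): 4
Dimensions: 6 × 4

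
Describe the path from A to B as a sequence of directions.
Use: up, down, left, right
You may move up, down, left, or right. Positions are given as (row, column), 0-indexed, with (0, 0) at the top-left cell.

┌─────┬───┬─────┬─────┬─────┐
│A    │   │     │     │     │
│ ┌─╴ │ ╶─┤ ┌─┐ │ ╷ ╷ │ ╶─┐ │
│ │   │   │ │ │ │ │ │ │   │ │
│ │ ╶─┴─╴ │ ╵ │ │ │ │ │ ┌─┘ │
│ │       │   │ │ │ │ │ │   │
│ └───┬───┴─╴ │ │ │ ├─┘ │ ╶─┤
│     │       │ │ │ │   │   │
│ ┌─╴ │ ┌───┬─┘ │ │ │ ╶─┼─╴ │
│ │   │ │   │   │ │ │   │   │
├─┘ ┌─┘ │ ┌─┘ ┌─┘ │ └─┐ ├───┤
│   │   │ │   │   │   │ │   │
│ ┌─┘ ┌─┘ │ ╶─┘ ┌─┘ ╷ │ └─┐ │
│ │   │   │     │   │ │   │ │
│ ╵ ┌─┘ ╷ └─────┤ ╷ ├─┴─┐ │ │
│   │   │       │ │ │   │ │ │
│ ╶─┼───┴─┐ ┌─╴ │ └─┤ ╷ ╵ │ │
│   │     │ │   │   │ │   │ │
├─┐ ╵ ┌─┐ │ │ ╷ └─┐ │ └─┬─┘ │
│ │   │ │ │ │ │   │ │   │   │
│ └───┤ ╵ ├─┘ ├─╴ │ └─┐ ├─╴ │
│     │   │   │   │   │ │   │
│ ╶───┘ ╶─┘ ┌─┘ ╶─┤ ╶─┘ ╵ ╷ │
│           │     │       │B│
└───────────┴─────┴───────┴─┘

Finding the path and converting it to directions:
Path through cells: (0,0) → (1,0) → (2,0) → (3,0) → (3,1) → (3,2) → (4,2) → (4,1) → (5,1) → (5,0) → (6,0) → (7,0) → (7,1) → (6,1) → (6,2) → (5,2) → (5,3) → (4,3) → (3,3) → (3,4) → (3,5) → (3,6) → (2,6) → (2,5) → (1,5) → (0,5) → (0,6) → (0,7) → (1,7) → (2,7) → (3,7) → (4,7) → (4,6) → (5,6) → (5,5) → (6,5) → (6,6) → (6,7) → (5,7) → (5,8) → (4,8) → (3,8) → (2,8) → (1,8) → (0,8) → (0,9) → (1,9) → (2,9) → (3,9) → (4,9) → (5,9) → (6,9) → (6,8) → (7,8) → (8,8) → (8,9) → (9,9) → (10,9) → (11,9) → (11,10) → (11,11) → (11,12) → (10,12) → (10,13) → (11,13)
Directions: down, down, down, right, right, down, left, down, left, down, down, right, up, right, up, right, up, up, right, right, right, up, left, up, up, right, right, down, down, down, down, left, down, left, down, right, right, up, right, up, up, up, up, up, right, down, down, down, down, down, down, left, down, down, right, down, down, down, right, right, right, up, right, down

Solution:

┌─────┬───┬─────┬─────┬─────┐
│A    │   │↱ → ↓│↱ ↓  │     │
│ ┌─╴ │ ╶─┤ ┌─┐ │ ╷ ╷ │ ╶─┐ │
│↓│   │   │↑│ │↓│↑│↓│ │   │ │
│ │ ╶─┴─╴ │ ╵ │ │ │ │ │ ┌─┘ │
│↓│       │↑ ↰│↓│↑│↓│ │ │   │
│ └───┬───┴─╴ │ │ │ ├─┘ │ ╶─┤
│↳ → ↓│↱ → → ↑│↓│↑│↓│   │   │
│ ┌─╴ │ ┌───┬─┘ │ │ │ ╶─┼─╴ │
│ │↓ ↲│↑│   │↓ ↲│↑│↓│   │   │
├─┘ ┌─┘ │ ┌─┘ ┌─┘ │ └─┐ ├───┤
│↓ ↲│↱ ↑│ │↓ ↲│↱ ↑│↓  │ │   │
│ ┌─┘ ┌─┘ │ ╶─┘ ┌─┘ ╷ │ └─┐ │
│↓│↱ ↑│   │↳ → ↑│↓ ↲│ │   │ │
│ ╵ ┌─┘ ╷ └─────┤ ╷ ├─┴─┐ │ │
│↳ ↑│   │       │↓│ │   │ │ │
│ ╶─┼───┴─┐ ┌─╴ │ └─┤ ╷ ╵ │ │
│   │     │ │   │↳ ↓│ │   │ │
├─┐ ╵ ┌─┐ │ │ ╷ └─┐ │ └─┬─┘ │
│ │   │ │ │ │ │   │↓│   │   │
│ └───┤ ╵ ├─┘ ├─╴ │ └─┐ ├─╴ │
│     │   │   │   │↓  │ │↱ ↓│
│ ╶───┘ ╶─┘ ┌─┘ ╶─┤ ╶─┘ ╵ ╷ │
│           │     │↳ → → ↑│B│
└───────────┴─────┴───────┴─┘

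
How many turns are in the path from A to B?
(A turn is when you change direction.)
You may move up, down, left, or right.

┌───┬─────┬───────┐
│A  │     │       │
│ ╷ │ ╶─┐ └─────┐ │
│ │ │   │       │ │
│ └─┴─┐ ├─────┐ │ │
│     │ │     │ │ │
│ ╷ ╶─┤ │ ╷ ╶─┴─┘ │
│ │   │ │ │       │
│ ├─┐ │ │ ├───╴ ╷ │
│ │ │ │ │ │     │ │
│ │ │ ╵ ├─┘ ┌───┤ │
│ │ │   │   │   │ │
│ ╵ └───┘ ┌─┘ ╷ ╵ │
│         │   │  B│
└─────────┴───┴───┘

Directions: down, down, down, down, down, down, right, right, right, right, up, right, up, right, right, up, right, down, down, down
Number of turns: 8

Solution:

┌───┬─────┬───────┐
│A  │     │       │
│ ╷ │ ╶─┐ └─────┐ │
│↓│ │   │       │ │
│ └─┴─┐ ├─────┐ │ │
│↓    │ │     │ │ │
│ ╷ ╶─┤ │ ╷ ╶─┴─┘ │
│↓│   │ │ │    ↱ ↓│
│ ├─┐ │ │ ├───╴ ╷ │
│↓│ │ │ │ │↱ → ↑│↓│
│ │ │ ╵ ├─┘ ┌───┤ │
│↓│ │   │↱ ↑│   │↓│
│ ╵ └───┘ ┌─┘ ╷ ╵ │
│↳ → → → ↑│   │  B│
└─────────┴───┴───┘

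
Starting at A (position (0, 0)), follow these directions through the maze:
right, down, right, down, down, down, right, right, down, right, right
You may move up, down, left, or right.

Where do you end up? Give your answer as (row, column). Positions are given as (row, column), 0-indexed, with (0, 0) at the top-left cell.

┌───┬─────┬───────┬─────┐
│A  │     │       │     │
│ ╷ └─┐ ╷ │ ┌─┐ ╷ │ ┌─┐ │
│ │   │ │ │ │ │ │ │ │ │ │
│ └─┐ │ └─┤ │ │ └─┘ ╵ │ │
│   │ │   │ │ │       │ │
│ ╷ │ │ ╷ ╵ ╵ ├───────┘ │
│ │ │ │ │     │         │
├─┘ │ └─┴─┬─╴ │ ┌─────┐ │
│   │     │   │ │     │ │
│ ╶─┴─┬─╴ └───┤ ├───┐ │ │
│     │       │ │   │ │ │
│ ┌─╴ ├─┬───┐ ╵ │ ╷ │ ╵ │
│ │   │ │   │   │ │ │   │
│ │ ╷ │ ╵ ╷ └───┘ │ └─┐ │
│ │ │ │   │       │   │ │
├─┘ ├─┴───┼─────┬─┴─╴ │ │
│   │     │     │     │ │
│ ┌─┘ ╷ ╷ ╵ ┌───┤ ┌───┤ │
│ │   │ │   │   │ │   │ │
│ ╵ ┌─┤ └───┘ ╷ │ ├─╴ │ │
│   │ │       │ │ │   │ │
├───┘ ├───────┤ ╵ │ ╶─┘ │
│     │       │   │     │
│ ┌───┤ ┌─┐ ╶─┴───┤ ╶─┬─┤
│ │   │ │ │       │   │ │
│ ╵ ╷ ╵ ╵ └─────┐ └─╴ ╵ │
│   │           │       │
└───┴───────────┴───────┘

Following directions step by step:
Start: (0, 0)
  right: (0, 0) → (0, 1)
  down: (0, 1) → (1, 1)
  right: (1, 1) → (1, 2)
  down: (1, 2) → (2, 2)
  down: (2, 2) → (3, 2)
  down: (3, 2) → (4, 2)
  right: (4, 2) → (4, 3)
  right: (4, 3) → (4, 4)
  down: (4, 4) → (5, 4)
  right: (5, 4) → (5, 5)
  right: (5, 5) → (5, 6)
Final position: (5, 6)

Path taken:

┌───┬─────┬───────┬─────┐
│A ↓│     │       │     │
│ ╷ └─┐ ╷ │ ┌─┐ ╷ │ ┌─┐ │
│ │↳ ↓│ │ │ │ │ │ │ │ │ │
│ └─┐ │ └─┤ │ │ └─┘ ╵ │ │
│   │↓│   │ │ │       │ │
│ ╷ │ │ ╷ ╵ ╵ ├───────┘ │
│ │ │↓│ │     │         │
├─┘ │ └─┴─┬─╴ │ ┌─────┐ │
│   │↳ → ↓│   │ │     │ │
│ ╶─┴─┬─╴ └───┤ ├───┐ │ │
│     │  ↳ → B│ │   │ │ │
│ ┌─╴ ├─┬───┐ ╵ │ ╷ │ ╵ │
│ │   │ │   │   │ │ │   │
│ │ ╷ │ ╵ ╷ └───┘ │ └─┐ │
│ │ │ │   │       │   │ │
├─┘ ├─┴───┼─────┬─┴─╴ │ │
│   │     │     │     │ │
│ ┌─┘ ╷ ╷ ╵ ┌───┤ ┌───┤ │
│ │   │ │   │   │ │   │ │
│ ╵ ┌─┤ └───┘ ╷ │ ├─╴ │ │
│   │ │       │ │ │   │ │
├───┘ ├───────┤ ╵ │ ╶─┘ │
│     │       │   │     │
│ ┌───┤ ┌─┐ ╶─┴───┤ ╶─┬─┤
│ │   │ │ │       │   │ │
│ ╵ ╷ ╵ ╵ └─────┐ └─╴ ╵ │
│   │           │       │
└───┴───────────┴───────┘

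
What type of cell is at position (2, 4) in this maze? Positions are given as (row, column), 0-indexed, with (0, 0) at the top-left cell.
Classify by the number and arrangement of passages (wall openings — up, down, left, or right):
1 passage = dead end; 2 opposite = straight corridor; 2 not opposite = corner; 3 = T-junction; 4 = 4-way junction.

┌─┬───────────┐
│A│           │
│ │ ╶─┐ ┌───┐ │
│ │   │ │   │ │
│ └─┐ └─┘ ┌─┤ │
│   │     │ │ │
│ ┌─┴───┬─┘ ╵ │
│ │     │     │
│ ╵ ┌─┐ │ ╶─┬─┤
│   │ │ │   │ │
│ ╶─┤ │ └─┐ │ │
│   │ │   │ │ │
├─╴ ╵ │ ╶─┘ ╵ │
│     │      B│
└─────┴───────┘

Checking cell at (2, 4):
Number of passages: 2
Cell type: corner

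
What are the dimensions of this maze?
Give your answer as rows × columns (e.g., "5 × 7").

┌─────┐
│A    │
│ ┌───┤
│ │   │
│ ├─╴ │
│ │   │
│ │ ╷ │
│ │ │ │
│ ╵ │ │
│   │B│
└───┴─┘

Counting the maze dimensions:
Rows (vertical): 5
Columns (horizontal): 3
Dimensions: 5 × 3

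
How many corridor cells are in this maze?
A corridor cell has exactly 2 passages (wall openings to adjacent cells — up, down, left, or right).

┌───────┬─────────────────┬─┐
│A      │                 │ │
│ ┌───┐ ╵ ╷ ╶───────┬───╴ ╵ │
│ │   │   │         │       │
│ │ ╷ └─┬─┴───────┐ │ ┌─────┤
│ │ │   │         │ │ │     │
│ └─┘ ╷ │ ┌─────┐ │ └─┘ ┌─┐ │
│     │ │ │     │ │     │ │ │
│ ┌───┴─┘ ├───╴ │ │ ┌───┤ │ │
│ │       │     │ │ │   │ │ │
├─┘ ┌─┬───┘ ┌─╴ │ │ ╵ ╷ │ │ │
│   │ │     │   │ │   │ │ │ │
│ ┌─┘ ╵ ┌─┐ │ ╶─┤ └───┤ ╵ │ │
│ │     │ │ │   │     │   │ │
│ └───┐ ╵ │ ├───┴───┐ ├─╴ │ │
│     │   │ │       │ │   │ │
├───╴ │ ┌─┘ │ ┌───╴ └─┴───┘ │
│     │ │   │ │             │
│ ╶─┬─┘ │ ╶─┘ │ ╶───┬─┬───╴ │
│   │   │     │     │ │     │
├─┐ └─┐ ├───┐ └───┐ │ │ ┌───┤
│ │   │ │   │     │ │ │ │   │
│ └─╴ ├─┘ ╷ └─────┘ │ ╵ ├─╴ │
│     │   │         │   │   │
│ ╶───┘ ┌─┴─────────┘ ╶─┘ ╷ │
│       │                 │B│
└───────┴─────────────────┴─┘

Counting cells with exactly 2 passages:
Total corridor cells: 142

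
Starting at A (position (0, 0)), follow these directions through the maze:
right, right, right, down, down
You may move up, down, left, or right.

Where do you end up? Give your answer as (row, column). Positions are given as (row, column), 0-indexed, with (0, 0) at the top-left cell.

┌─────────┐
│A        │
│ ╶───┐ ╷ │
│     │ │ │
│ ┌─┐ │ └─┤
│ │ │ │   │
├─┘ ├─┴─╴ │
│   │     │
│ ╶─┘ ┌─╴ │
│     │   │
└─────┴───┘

Following directions step by step:
Start: (0, 0)
  right: (0, 0) → (0, 1)
  right: (0, 1) → (0, 2)
  right: (0, 2) → (0, 3)
  down: (0, 3) → (1, 3)
  down: (1, 3) → (2, 3)
Final position: (2, 3)

Path taken:

┌─────────┐
│A → → ↓  │
│ ╶───┐ ╷ │
│     │↓│ │
│ ┌─┐ │ └─┤
│ │ │ │B  │
├─┘ ├─┴─╴ │
│   │     │
│ ╶─┘ ┌─╴ │
│     │   │
└─────┴───┘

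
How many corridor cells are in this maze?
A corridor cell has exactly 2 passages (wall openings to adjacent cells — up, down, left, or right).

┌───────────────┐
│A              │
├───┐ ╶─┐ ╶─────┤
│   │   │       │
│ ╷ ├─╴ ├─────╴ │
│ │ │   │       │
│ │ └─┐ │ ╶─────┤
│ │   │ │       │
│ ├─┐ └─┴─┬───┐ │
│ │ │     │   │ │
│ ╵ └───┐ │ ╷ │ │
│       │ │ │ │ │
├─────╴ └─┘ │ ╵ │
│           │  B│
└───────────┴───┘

Counting cells with exactly 2 passages:
Total corridor cells: 44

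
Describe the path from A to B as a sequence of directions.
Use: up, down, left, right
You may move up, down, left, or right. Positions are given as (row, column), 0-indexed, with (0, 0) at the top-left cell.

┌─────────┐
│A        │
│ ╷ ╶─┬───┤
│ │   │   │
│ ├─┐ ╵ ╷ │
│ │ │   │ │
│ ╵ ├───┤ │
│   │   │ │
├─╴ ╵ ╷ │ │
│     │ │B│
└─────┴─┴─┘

Finding the path and converting it to directions:
Path through cells: (0,0) → (0,1) → (1,1) → (1,2) → (2,2) → (2,3) → (1,3) → (1,4) → (2,4) → (3,4) → (4,4)
Directions: right, down, right, down, right, up, right, down, down, down

Solution:

┌─────────┐
│A ↓      │
│ ╷ ╶─┬───┤
│ │↳ ↓│↱ ↓│
│ ├─┐ ╵ ╷ │
│ │ │↳ ↑│↓│
│ ╵ ├───┤ │
│   │   │↓│
├─╴ ╵ ╷ │ │
│     │ │B│
└─────┴─┴─┘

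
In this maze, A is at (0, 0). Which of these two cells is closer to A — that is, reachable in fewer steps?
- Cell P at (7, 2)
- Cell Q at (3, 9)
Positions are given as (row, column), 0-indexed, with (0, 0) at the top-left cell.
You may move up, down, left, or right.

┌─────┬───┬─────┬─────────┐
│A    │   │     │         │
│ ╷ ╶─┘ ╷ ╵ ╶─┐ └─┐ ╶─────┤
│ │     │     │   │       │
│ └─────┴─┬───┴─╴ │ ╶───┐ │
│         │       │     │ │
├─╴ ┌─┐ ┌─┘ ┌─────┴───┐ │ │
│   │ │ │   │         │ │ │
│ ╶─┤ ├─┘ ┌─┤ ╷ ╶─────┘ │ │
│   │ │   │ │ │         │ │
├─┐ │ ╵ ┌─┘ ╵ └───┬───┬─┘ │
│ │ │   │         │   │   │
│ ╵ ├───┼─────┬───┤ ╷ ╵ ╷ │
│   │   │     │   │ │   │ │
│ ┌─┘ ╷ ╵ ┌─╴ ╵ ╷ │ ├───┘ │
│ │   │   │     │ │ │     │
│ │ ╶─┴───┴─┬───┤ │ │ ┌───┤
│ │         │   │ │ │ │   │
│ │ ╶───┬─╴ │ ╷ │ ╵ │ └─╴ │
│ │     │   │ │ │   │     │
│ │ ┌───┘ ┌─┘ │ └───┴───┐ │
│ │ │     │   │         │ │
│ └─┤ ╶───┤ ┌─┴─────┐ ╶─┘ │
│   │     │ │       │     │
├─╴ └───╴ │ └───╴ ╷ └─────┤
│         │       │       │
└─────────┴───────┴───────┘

Shortest path A → P at (7, 2): 35 steps
Shortest path A → Q at (3, 9): 78 steps

P is closer (35 steps vs 78 steps).

Path to P:

┌─────┬───┬─────┬─────────┐
│A    │   │     │         │
│ ╷ ╶─┘ ╷ ╵ ╶─┐ └─┐ ╶─────┤
│↓│     │     │   │       │
│ └─────┴─┬───┴─╴ │ ╶───┐ │
│↳ ↓      │       │     │ │
├─╴ ┌─┐ ┌─┘ ┌─────┴───┐ │ │
│↓ ↲│ │ │   │         │ │ │
│ ╶─┤ ├─┘ ┌─┤ ╷ ╶─────┘ │ │
│↳ ↓│ │   │ │ │         │ │
├─┐ │ ╵ ┌─┘ ╵ └───┬───┬─┘ │
│ │↓│   │         │   │   │
│ ╵ ├───┼─────┬───┤ ╷ ╵ ╷ │
│↓ ↲│   │     │   │ │   │ │
│ ┌─┘ ╷ ╵ ┌─╴ ╵ ╷ │ ├───┘ │
│↓│↱ P│   │     │ │ │     │
│ │ ╶─┴───┴─┬───┤ │ │ ┌───┤
│↓│↑ ← ← ← ↰│   │ │ │ │   │
│ │ ╶───┬─╴ │ ╷ │ ╵ │ └─╴ │
│↓│     │↱ ↑│ │ │   │     │
│ │ ┌───┘ ┌─┘ │ └───┴───┐ │
│↓│ │↱ → ↑│   │         │ │
│ └─┤ ╶───┤ ┌─┴─────┐ ╶─┘ │
│↳ ↓│↑ ← ↰│ │       │     │
├─╴ └───╴ │ └───╴ ╷ └─────┤
│  ↳ → → ↑│       │       │
└─────────┴───────┴───────┘

Path to Q:

┌─────┬───┬─────┬─────────┐
│A    │   │     │         │
│ ╷ ╶─┘ ╷ ╵ ╶─┐ └─┐ ╶─────┤
│↓│     │     │   │↓ ← ← ↰│
│ └─────┴─┬───┴─╴ │ ╶───┐ │
│↳ ↓      │       │↳ → ↓│↑│
├─╴ ┌─┐ ┌─┘ ┌─────┴───┐ │ │
│↓ ↲│ │ │   │  ↱ → Q  │↓│↑│
│ ╶─┤ ├─┘ ┌─┤ ╷ ╶─────┘ │ │
│↳ ↓│ │   │ │ │↑ ← ← ← ↲│↑│
├─┐ │ ╵ ┌─┘ ╵ └───┬───┬─┘ │
│ │↓│   │         │↱ ↓│↱ ↑│
│ ╵ ├───┼─────┬───┤ ╷ ╵ ╷ │
│↓ ↲│↱ ↓│↱ → ↓│↱ ↓│↑│↳ ↑│ │
│ ┌─┘ ╷ ╵ ┌─╴ ╵ ╷ │ ├───┘ │
│↓│↱ ↑│↳ ↑│  ↳ ↑│↓│↑│     │
│ │ ╶─┴───┴─┬───┤ │ │ ┌───┤
│↓│↑ ← ← ← ↰│   │↓│↑│ │   │
│ │ ╶───┬─╴ │ ╷ │ ╵ │ └─╴ │
│↓│     │↱ ↑│ │ │↳ ↑│     │
│ │ ┌───┘ ┌─┘ │ └───┴───┐ │
│↓│ │↱ → ↑│   │         │ │
│ └─┤ ╶───┤ ┌─┴─────┐ ╶─┘ │
│↳ ↓│↑ ← ↰│ │       │     │
├─╴ └───╴ │ └───╴ ╷ └─────┤
│  ↳ → → ↑│       │       │
└─────────┴───────┴───────┘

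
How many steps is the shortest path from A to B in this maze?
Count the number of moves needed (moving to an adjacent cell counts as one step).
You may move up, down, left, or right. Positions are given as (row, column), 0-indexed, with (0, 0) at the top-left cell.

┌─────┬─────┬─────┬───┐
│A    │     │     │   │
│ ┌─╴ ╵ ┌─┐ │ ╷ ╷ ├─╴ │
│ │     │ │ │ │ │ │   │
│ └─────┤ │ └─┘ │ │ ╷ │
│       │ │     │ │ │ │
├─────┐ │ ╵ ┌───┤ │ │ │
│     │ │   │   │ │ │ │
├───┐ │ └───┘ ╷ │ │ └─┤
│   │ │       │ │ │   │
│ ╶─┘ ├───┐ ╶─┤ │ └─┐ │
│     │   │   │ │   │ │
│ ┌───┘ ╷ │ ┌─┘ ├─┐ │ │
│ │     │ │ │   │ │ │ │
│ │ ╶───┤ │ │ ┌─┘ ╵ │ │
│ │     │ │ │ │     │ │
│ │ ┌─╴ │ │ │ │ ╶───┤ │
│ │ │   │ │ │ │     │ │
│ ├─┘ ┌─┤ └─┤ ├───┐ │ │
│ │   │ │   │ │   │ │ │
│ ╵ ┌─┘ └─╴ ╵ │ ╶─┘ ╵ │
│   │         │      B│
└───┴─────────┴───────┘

Using BFS to find shortest path:
Start: (0, 0), End: (10, 10)
Path found:
(0,0) → (0,1) → (0,2) → (1,2) → (1,3) → (0,3) → (0,4) → (0,5) → (1,5) → (2,5) → (2,6) → (2,7) → (1,7) → (0,7) → (0,8) → (1,8) → (2,8) → (3,8) → (4,8) → (5,8) → (5,9) → (6,9) → (7,9) → (7,8) → (7,7) → (8,7) → (8,8) → (8,9) → (9,9) → (10,9) → (10,10)
Number of steps: 30

Solution:

┌─────┬─────┬─────┬───┐
│A → ↓│↱ → ↓│  ↱ ↓│   │
│ ┌─╴ ╵ ┌─┐ │ ╷ ╷ ├─╴ │
│ │  ↳ ↑│ │↓│ │↑│↓│   │
│ └─────┤ │ └─┘ │ │ ╷ │
│       │ │↳ → ↑│↓│ │ │
├─────┐ │ ╵ ┌───┤ │ │ │
│     │ │   │   │↓│ │ │
├───┐ │ └───┘ ╷ │ │ └─┤
│   │ │       │ │↓│   │
│ ╶─┘ ├───┐ ╶─┤ │ └─┐ │
│     │   │   │ │↳ ↓│ │
│ ┌───┘ ╷ │ ┌─┘ ├─┐ │ │
│ │     │ │ │   │ │↓│ │
│ │ ╶───┤ │ │ ┌─┘ ╵ │ │
│ │     │ │ │ │↓ ← ↲│ │
│ │ ┌─╴ │ │ │ │ ╶───┤ │
│ │ │   │ │ │ │↳ → ↓│ │
│ ├─┘ ┌─┤ └─┤ ├───┐ │ │
│ │   │ │   │ │   │↓│ │
│ ╵ ┌─┘ └─╴ ╵ │ ╶─┘ ╵ │
│   │         │    ↳ B│
└───┴─────────┴───────┘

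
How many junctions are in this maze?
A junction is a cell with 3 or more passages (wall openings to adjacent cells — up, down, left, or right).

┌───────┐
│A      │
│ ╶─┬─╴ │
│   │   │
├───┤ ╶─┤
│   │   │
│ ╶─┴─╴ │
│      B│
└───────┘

Checking each cell for number of passages:

Junctions found (3+ passages):
Total junctions: 0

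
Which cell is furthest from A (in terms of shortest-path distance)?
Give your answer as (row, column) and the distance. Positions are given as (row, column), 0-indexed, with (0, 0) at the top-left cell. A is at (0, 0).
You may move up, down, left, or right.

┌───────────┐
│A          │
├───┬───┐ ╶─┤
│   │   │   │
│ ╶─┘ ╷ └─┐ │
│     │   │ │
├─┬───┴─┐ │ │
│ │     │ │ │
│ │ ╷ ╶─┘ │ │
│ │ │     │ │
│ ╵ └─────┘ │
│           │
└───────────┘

Computing BFS distances from A to all cells:
Furthest cell: (1, 1)
Distance: 30 steps

Path from A to the furthest cell:

┌───────────┐
│A → → → ↓  │
├───┬───┐ ╶─┤
│↱ B│↓ ↰│↳ ↓│
│ ╶─┘ ╷ └─┐ │
│↑ ← ↲│↑ ↰│↓│
├─┬───┴─┐ │ │
│ │↱ ↓  │↑│↓│
│ │ ╷ ╶─┘ │ │
│ │↑│↳ → ↑│↓│
│ ╵ └─────┘ │
│  ↑ ← ← ← ↲│
└───────────┘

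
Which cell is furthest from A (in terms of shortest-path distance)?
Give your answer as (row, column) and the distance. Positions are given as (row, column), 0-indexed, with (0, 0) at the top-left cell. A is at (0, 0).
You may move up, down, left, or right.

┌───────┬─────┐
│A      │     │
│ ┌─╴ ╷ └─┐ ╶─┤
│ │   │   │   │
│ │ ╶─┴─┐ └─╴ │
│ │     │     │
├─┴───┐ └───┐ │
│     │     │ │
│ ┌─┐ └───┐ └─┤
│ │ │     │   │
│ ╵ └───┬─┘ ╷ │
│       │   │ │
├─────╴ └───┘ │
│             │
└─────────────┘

Computing BFS distances from A to all cells:
Furthest cell: (4, 4)
Distance: 28 steps

Path from A to the furthest cell:

┌───────┬─────┐
│A → ↓  │     │
│ ┌─╴ ╷ └─┐ ╶─┤
│ │↓ ↲│   │   │
│ │ ╶─┴─┐ └─╴ │
│ │↳ → ↓│     │
├─┴───┐ └───┐ │
│↱ → ↓│↳ → ↓│ │
│ ┌─┐ └───┐ └─┤
│↑│ │↳ → B│↳ ↓│
│ ╵ └───┬─┘ ╷ │
│↑ ← ← ↰│   │↓│
├─────╴ └───┘ │
│      ↑ ← ← ↲│
└─────────────┘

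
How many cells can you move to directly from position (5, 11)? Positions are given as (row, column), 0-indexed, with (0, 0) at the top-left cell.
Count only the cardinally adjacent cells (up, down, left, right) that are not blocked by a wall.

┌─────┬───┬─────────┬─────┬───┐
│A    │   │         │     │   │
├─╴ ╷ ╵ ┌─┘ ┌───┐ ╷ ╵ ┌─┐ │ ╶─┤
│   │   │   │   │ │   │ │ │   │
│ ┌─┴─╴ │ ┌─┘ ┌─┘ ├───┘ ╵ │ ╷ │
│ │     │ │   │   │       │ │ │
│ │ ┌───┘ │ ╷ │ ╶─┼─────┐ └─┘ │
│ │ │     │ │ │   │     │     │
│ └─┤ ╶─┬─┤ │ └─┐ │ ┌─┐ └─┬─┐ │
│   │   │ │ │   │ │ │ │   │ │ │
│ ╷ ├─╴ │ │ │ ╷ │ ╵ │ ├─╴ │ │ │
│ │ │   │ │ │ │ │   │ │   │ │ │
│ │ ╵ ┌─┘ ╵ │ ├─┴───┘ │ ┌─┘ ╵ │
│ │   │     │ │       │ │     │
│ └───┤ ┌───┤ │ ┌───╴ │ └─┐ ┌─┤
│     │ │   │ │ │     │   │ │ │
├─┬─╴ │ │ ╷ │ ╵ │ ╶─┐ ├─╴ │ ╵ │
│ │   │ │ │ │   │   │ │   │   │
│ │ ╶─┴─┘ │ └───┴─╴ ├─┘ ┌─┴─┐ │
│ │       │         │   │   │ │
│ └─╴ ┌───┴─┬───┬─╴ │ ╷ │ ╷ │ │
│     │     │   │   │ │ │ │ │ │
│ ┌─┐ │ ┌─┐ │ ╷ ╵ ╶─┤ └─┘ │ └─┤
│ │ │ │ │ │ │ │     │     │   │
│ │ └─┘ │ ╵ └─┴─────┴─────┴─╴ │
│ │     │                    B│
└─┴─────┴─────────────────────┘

Checking passable neighbors of (5, 11):
Neighbors: (6, 11), (5, 12)
Count: 2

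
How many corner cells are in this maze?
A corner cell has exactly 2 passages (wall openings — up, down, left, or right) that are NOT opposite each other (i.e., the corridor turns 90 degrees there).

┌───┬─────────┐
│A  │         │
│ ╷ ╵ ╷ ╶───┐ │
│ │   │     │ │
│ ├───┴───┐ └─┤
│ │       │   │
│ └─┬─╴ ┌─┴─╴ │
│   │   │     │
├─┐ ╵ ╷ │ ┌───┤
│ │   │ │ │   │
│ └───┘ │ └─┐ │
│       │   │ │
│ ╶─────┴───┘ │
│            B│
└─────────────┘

Counting corner cells (2 non-opposite passages):
Total corners: 22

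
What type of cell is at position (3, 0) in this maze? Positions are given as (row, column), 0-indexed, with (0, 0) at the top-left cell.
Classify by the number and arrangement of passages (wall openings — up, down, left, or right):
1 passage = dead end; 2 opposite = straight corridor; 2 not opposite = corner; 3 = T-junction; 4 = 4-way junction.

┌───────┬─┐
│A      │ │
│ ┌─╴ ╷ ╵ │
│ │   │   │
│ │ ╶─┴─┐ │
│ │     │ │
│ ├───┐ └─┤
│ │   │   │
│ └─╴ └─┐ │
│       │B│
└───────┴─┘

Checking cell at (3, 0):
Number of passages: 2
Cell type: straight corridor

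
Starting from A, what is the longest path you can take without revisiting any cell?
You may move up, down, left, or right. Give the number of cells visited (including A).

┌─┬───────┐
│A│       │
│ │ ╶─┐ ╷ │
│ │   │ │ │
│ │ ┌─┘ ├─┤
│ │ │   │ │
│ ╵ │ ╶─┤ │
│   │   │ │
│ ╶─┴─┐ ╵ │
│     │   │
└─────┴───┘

Finding longest simple path using DFS:
Start: (0, 0)
Longest path visits 19 cells
Path: A → down → down → down → right → up → up → up → right → right → down → down → left → down → right → down → right → up → up

Solution:

┌─┬───────┐
│A│↱ → ↓  │
│ │ ╶─┐ ╷ │
│↓│↑  │↓│ │
│ │ ┌─┘ ├─┤
│↓│↑│↓ ↲│B│
│ ╵ │ ╶─┤ │
│↳ ↑│↳ ↓│↑│
│ ╶─┴─┐ ╵ │
│     │↳ ↑│
└─────┴───┘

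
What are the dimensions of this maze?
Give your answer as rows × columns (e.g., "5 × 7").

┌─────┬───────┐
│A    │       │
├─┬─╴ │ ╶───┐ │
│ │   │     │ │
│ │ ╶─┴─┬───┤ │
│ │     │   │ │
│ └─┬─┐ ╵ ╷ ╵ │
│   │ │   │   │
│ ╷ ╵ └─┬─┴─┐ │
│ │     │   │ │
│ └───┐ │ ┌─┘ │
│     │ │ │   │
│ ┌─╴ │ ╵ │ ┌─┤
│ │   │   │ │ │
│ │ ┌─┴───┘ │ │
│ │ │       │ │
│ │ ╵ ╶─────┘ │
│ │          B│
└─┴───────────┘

Counting the maze dimensions:
Rows (vertical): 9
Columns (horizontal): 7
Dimensions: 9 × 7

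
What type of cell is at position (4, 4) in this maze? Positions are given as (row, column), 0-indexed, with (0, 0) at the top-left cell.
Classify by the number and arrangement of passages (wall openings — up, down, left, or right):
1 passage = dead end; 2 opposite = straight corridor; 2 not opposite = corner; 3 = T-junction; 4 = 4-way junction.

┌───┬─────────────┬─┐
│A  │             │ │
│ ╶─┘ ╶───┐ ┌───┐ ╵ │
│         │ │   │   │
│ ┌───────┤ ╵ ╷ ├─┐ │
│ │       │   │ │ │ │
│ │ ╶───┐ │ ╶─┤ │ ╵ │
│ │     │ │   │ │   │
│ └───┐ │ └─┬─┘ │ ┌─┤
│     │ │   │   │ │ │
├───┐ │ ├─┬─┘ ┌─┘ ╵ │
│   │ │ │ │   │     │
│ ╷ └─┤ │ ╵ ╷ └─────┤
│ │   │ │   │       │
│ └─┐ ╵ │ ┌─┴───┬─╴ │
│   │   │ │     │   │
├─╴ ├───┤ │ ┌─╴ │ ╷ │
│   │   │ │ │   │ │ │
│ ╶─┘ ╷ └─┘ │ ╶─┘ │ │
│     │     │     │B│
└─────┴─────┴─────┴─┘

Checking cell at (4, 4):
Number of passages: 2
Cell type: corner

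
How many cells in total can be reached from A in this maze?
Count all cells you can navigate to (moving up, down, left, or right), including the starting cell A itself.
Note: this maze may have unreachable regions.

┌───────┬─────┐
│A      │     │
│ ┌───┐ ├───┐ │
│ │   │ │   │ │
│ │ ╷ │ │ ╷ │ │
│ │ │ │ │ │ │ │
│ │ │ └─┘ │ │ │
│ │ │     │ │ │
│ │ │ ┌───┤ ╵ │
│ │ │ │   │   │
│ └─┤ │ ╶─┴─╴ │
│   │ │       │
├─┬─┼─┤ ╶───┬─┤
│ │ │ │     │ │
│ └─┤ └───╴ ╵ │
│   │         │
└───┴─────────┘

Using BFS/flood-fill to find all reachable cells from A:
Maze size: 8 × 7 = 56 total cells
44 cell(s) are walled off and cannot be reached from A.
Reachable cells: 12

Reachable region (· marks reachable cells):

┌───────┬─────┐
│A · · ·│     │
│ ┌───┐ ├───┐ │
│·│   │·│   │ │
│ │ ╷ │ │ ╷ │ │
│·│ │ │·│ │ │ │
│ │ │ └─┘ │ │ │
│·│ │     │ │ │
│ │ │ ┌───┤ ╵ │
│·│ │ │   │   │
│ └─┤ │ ╶─┴─╴ │
│· ·│ │       │
├─┬─┼─┤ ╶───┬─┤
│ │ │ │     │ │
│ └─┤ └───╴ ╵ │
│   │         │
└───┴─────────┘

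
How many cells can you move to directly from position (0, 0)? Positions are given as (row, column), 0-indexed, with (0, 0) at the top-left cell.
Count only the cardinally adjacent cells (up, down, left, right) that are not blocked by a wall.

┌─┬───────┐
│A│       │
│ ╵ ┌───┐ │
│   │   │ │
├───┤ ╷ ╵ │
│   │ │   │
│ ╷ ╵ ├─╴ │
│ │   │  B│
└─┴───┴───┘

Checking passable neighbors of (0, 0):
Neighbors: (1, 0)
Count: 1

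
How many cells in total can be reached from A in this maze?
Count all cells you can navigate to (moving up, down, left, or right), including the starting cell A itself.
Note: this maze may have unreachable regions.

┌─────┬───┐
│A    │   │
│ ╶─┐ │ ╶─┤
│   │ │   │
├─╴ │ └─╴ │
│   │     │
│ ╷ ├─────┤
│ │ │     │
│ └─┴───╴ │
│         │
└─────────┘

Using BFS/flood-fill to find all reachable cells from A:
Maze size: 5 × 5 = 25 total cells
All cells are reachable — the maze is fully connected.
Reachable cells: 25

Reachable region (· marks reachable cells):

┌─────┬───┐
│A · ·│· ·│
│ ╶─┐ │ ╶─┤
│· ·│·│· ·│
├─╴ │ └─╴ │
│· ·│· · ·│
│ ╷ ├─────┤
│·│·│· · ·│
│ └─┴───╴ │
│· · · · ·│
└─────────┘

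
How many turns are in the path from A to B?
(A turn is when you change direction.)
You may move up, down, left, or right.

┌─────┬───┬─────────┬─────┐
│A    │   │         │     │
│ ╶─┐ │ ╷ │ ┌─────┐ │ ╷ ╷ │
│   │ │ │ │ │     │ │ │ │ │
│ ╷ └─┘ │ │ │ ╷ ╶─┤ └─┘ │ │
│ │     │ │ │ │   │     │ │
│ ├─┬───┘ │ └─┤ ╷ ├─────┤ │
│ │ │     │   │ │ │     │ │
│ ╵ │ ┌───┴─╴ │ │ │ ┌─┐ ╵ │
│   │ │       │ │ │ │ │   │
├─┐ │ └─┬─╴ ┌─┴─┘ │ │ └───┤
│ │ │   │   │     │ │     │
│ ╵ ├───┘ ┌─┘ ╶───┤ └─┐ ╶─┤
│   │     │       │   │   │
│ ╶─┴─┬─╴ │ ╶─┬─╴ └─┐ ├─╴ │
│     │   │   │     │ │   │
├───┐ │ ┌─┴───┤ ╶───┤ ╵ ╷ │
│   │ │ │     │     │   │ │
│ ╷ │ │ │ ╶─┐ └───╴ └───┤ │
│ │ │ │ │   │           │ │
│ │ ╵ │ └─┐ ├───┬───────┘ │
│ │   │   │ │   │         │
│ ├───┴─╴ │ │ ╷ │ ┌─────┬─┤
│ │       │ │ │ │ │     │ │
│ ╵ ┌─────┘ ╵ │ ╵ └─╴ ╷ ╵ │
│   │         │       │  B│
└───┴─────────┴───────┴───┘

Directions: down, down, down, down, right, down, down, left, down, right, right, down, down, down, left, up, up, left, down, down, down, down, right, up, right, right, right, up, left, up, up, up, right, up, up, right, up, right, up, left, up, up, up, right, right, right, right, down, down, right, right, up, up, right, down, down, down, down, left, up, left, left, down, down, down, right, down, down, right, up, right, down, down, down, left, left, left, left, down, down, right, right, up, right, down, right
Number of turns: 47

Solution:

┌─────┬───┬─────────┬─────┐
│A    │   │↱ → → → ↓│  ↱ ↓│
│ ╶─┐ │ ╷ │ ┌─────┐ │ ╷ ╷ │
│↓  │ │ │ │↑│     │↓│ │↑│↓│
│ ╷ └─┘ │ │ │ ╷ ╶─┤ └─┘ │ │
│↓│     │ │↑│ │   │↳ → ↑│↓│
│ ├─┬───┘ │ └─┤ ╷ ├─────┤ │
│↓│ │     │↑ ↰│ │ │↓ ← ↰│↓│
│ ╵ │ ┌───┴─╴ │ │ │ ┌─┐ ╵ │
│↳ ↓│ │    ↱ ↑│ │ │↓│ │↑ ↲│
├─┐ │ └─┬─╴ ┌─┴─┘ │ │ └───┤
│ │↓│   │↱ ↑│     │↓│     │
│ ╵ ├───┘ ┌─┘ ╶───┤ └─┐ ╶─┤
│↓ ↲│    ↑│       │↳ ↓│   │
│ ╶─┴─┬─╴ │ ╶─┬─╴ └─┐ ├─╴ │
│↳ → ↓│↱ ↑│   │     │↓│↱ ↓│
├───┐ │ ┌─┴───┤ ╶───┤ ╵ ╷ │
│↓ ↰│↓│↑│     │     │↳ ↑│↓│
│ ╷ │ │ │ ╶─┐ └───╴ └───┤ │
│↓│↑│↓│↑│   │           │↓│
│ │ ╵ │ └─┐ ├───┬───────┘ │
│↓│↑ ↲│↑ ↰│ │   │↓ ← ← ← ↲│
│ ├───┴─╴ │ │ ╷ │ ┌─────┬─┤
│↓│↱ → → ↑│ │ │ │↓│  ↱ ↓│ │
│ ╵ ┌─────┘ ╵ │ ╵ └─╴ ╷ ╵ │
│↳ ↑│         │  ↳ → ↑│↳ B│
└───┴─────────┴───────┴───┘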